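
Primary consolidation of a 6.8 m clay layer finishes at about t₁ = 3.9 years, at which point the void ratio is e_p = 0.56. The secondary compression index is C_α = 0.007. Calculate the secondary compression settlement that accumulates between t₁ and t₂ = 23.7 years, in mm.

S_s ≈ 23.9 mm

Secondary compression: S_s = C_α·H/(1+e_p)·log₁₀(t₂/t₁)
S_s = 0.007×6.8/(1+0.56)×log₁₀(23.7/3.9)
    = 0.03051 × 0.7837 = 0.02391 m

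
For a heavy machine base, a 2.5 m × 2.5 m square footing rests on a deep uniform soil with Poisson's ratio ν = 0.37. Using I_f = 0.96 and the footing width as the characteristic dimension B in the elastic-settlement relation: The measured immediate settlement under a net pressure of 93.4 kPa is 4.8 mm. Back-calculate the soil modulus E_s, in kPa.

S_e = q·B·(1−ν²)/E_s · I_f  ⇒  E_s = q·B·(1−ν²)·I_f / S_e.
E_s = 93.4 × 2.5 × 0.8631 × 0.96 / 0.0048 = 40310 kPa

E_s ≈ 40300 kPa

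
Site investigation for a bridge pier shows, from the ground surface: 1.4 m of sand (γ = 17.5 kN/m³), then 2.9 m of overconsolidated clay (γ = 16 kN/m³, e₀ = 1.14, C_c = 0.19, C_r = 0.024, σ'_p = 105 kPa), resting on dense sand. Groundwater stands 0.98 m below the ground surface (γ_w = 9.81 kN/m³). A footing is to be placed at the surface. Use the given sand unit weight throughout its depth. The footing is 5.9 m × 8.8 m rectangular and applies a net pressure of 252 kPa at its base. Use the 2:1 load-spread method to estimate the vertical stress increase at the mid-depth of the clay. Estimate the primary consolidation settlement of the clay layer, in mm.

Mid-depth of clay below the ground surface: z = 1.4 + 2.9/2 = 2.85 m.
Total vertical stress at mid-clay: σ_v = 17.5×1.4 + 16×1.45 = 47.7 kPa.
Pore pressure: u = 9.81×(2.85 − 0.98) = 18.345 kPa.
Initial effective stress: σ'_0 = σ_v − u = 47.7 − 18.345 = 29.355 kPa.
Stress increase at mid-clay by the 2:1 spreading method:
Δσ = qBL/((B+z)(L+z)) = 252×5.9×8.8/((5.9+2.85)(8.8+2.85)) = 128.35 kPa
Final effective stress: σ'_f = 29.355 + 128.35 = 157.7 kPa.
σ'_f = 157.7 > σ'_p = 105 kPa, so the stress path crosses the preconsolidation pressure — recompression up to σ'_p, then virgin compression beyond:
S_c = H/(1+e₀)·[C_r·log₁₀(σ'_p/σ'_0) + C_c·log₁₀(σ'_f/σ'_p)]
    = 2.9/2.14 × [0.024×log₁₀(105/29.355) + 0.19×log₁₀(157.7/105)]
    = 1.3551 × [0.013284 + 0.033562] = 0.06348 m

S_c ≈ 63.5 mm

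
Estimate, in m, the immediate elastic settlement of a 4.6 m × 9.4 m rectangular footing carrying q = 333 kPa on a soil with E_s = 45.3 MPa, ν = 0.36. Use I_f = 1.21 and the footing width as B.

Immediate (elastic) settlement: S_e = q·B·(1−ν²)/E_s · I_f.
E_s = 45.3 MPa = 45300 kPa.
S_e = 333 × 4.6 × (1 − 0.36²) / 45300 × 1.21
    = 333 × 4.6 × 0.8704 / 45300 × 1.21
    = 0.03561 m

S_e ≈ 0.0356 m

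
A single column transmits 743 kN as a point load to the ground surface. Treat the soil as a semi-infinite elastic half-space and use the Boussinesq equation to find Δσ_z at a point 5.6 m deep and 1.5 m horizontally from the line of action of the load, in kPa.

Δσ_z ≈ 9.51 kPa

Boussinesq vertical stress below a point load on an elastic half-space:
Δσ_z = 3P/(2πz²) · [1 + (r/z)²]^(−5/2)
r/z = 1.5/5.6 = 0.26786; [1+(r/z)²]^(−5/2) = 0.84095.
Δσ_z = 3×743/(2π×5.6²) × 0.84095 = 11.312 × 0.84095 = 9.513 kPa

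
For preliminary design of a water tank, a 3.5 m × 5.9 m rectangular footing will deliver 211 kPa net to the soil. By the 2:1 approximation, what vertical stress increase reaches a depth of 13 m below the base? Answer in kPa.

Δσ_z ≈ 14 kPa

By the 2:1 method the load spreads at 1 horizontal : 2 vertical, so at depth z the loaded area has grown by z in each plan dimension:
Δσ = qBL/((B+z)(L+z)) = 211×3.5×5.9/((3.5+13)(5.9+13)) = 13.972 kPa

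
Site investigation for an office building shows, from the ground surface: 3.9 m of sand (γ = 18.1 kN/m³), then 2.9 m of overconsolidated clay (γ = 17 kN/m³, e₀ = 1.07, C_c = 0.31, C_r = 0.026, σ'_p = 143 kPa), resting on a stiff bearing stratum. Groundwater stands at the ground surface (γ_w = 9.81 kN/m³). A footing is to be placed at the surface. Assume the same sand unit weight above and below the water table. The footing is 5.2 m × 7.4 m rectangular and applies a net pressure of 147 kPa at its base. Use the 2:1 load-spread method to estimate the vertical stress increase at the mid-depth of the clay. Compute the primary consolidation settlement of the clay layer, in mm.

S_c ≈ 10.8 mm

Mid-depth of clay below the ground surface: z = 3.9 + 2.9/2 = 5.35 m.
Total vertical stress at mid-clay: σ_v = 18.1×3.9 + 17×1.45 = 95.24 kPa.
Pore pressure: u = 9.81×(5.35 − 0) = 52.483 kPa.
Initial effective stress: σ'_0 = σ_v − u = 95.24 − 52.483 = 42.757 kPa.
Stress increase at mid-clay by the 2:1 spreading method:
Δσ = qBL/((B+z)(L+z)) = 147×5.2×7.4/((5.2+5.35)(7.4+5.35)) = 42.052 kPa
Final effective stress: σ'_f = 42.757 + 42.052 = 84.809 kPa.
σ'_f = 84.809 ≤ σ'_p = 143 kPa, so the clay remains overconsolidated and only the recompression index applies:
S_c = C_r·H/(1+e₀)·log₁₀(σ'_f/σ'_0) = 0.026×2.9/2.07×log₁₀(84.809/42.757)
    = 0.036426 × 0.29743 = 0.01083 m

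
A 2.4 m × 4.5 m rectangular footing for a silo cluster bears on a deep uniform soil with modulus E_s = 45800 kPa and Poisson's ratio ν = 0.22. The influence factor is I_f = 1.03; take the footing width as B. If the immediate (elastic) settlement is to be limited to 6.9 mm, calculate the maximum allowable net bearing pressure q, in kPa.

q ≈ 134 kPa

S_e = q·B·(1−ν²)/E_s · I_f  ⇒  q = S_e·E_s / (B·(1−ν²)·I_f).
q = 0.0069 × 45800 / (2.4 × 0.9516 × 1.03) = 134.3 kPa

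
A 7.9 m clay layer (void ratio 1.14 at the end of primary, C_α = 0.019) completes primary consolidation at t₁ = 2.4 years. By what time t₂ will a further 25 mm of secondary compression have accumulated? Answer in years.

t₂ ≈ 5.45 years

S_s = C_α·H/(1+e_p)·log₁₀(t₂/t₁) ⇒ log₁₀(t₂/t₁) = S_s·(1+e_p)/(C_α·H).
log₁₀(t₂/t₁) = 0.025 × (1+1.14) / (0.019×7.9) = 0.3564
t₂ = t₁ × 10^0.3564 = 2.4 × 2.272 = 5.453 years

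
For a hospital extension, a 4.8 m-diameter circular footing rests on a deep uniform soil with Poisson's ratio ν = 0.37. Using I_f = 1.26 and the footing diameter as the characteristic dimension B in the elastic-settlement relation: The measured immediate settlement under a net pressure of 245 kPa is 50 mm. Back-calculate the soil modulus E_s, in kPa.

E_s ≈ 25600 kPa

S_e = q·B·(1−ν²)/E_s · I_f  ⇒  E_s = q·B·(1−ν²)·I_f / S_e.
E_s = 245 × 4.8 × 0.8631 × 1.26 / 0.05 = 25580 kPa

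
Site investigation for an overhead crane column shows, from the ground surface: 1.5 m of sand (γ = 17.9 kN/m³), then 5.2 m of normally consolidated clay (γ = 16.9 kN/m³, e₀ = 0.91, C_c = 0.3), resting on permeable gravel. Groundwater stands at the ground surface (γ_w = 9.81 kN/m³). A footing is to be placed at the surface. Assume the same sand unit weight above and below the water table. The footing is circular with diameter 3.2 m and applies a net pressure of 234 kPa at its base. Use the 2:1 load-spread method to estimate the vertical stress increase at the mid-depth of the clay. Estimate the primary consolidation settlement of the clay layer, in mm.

Mid-depth of clay below the ground surface: z = 1.5 + 5.2/2 = 4.1 m.
Total vertical stress at mid-clay: σ_v = 17.9×1.5 + 16.9×2.6 = 70.79 kPa.
Pore pressure: u = 9.81×(4.1 − 0) = 40.221 kPa.
Initial effective stress: σ'_0 = σ_v − u = 70.79 − 40.221 = 30.569 kPa.
Stress increase at mid-clay by the 2:1 spreading method:
Δσ ≈ qD²/(D+z)² = 234×3.2²/(3.2+4.1)² = 44.965 kPa
Final effective stress: σ'_f = σ'_0 + Δσ = 30.569 + 44.965 = 75.534 kPa.
Normally consolidated clay, so the full stress increment lies on the virgin compression line:
S_c = C_c·H/(1+e₀)·log₁₀(σ'_f/σ'_0) = 0.3×5.2/(1+0.91)×log₁₀(75.534/30.569)
    = 0.81675 × 0.39286 = 0.3209 m

S_c ≈ 321 mm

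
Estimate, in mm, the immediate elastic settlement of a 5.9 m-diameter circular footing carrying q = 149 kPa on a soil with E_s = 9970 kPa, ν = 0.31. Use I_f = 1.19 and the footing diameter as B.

S_e ≈ 94.8 mm

Immediate (elastic) settlement: S_e = q·B·(1−ν²)/E_s · I_f.
S_e = 149 × 5.9 × (1 − 0.31²) / 9970 × 1.19
    = 149 × 5.9 × 0.9039 / 9970 × 1.19
    = 0.09484 m = 94.84 mm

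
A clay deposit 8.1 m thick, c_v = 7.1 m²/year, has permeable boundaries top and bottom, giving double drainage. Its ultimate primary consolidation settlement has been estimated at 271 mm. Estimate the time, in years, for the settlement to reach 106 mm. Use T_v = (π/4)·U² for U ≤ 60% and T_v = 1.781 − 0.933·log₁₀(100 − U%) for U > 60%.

Drainage path length: H_d = H/2 = 4.05 m (double drainage).
U = S(t)/S_ult = 106/271 = 0.3911.
U ≤ 60%: T_v = (π/4)·U² = (π/4)×0.39114² = 0.12016.
t = T_v·H_d²/c_v = 0.12016×4.05²/7.1 = 0.2776 years.

t ≈ 0.278 years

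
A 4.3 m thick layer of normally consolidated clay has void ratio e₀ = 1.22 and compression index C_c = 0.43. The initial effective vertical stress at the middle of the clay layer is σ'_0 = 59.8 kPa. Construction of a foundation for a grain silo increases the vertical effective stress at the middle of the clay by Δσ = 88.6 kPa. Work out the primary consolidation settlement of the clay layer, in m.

Final effective stress: σ'_f = σ'_0 + Δσ = 59.8 + 88.6 = 148.4 kPa.
Normally consolidated clay, so the full stress increment lies on the virgin compression line:
S_c = C_c·H/(1+e₀)·log₁₀(σ'_f/σ'_0) = 0.43×4.3/(1+1.22)×log₁₀(148.4/59.8)
    = 0.83288 × 0.39473 = 0.3288 m

S_c ≈ 0.329 m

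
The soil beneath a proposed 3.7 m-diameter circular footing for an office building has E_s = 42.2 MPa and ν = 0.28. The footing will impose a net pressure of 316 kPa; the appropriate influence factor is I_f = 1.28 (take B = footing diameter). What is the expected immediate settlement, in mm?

Immediate (elastic) settlement: S_e = q·B·(1−ν²)/E_s · I_f.
E_s = 42.2 MPa = 42200 kPa.
S_e = 316 × 3.7 × (1 − 0.28²) / 42200 × 1.28
    = 316 × 3.7 × 0.9216 / 42200 × 1.28
    = 0.03268 m = 32.68 mm

S_e ≈ 32.7 mm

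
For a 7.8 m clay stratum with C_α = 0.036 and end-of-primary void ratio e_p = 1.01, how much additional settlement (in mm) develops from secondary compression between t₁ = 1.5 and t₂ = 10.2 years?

S_s ≈ 116 mm

Secondary compression: S_s = C_α·H/(1+e_p)·log₁₀(t₂/t₁)
S_s = 0.036×7.8/(1+1.01)×log₁₀(10.2/1.5)
    = 0.1397 × 0.8325 = 0.1163 m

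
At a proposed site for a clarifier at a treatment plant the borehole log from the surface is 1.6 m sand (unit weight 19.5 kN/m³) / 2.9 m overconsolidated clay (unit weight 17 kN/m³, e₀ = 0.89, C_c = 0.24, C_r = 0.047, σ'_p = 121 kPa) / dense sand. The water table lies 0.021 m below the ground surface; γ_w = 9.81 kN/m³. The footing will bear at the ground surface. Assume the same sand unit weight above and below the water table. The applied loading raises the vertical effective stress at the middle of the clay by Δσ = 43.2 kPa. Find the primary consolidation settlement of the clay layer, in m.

S_c ≈ 0.0306 m

Mid-depth of clay below the ground surface: z = 1.6 + 2.9/2 = 3.05 m.
Total vertical stress at mid-clay: σ_v = 19.5×1.6 + 17×1.45 = 55.85 kPa.
Pore pressure: u = 9.81×(3.05 − 0.021) = 29.714 kPa.
Initial effective stress: σ'_0 = σ_v − u = 55.85 − 29.714 = 26.136 kPa.
Final effective stress: σ'_f = 26.136 + 43.2 = 69.336 kPa.
σ'_f = 69.336 ≤ σ'_p = 121 kPa, so the clay remains overconsolidated and only the recompression index applies:
S_c = C_r·H/(1+e₀)·log₁₀(σ'_f/σ'_0) = 0.047×2.9/1.89×log₁₀(69.336/26.136)
    = 0.072117 × 0.42372 = 0.03056 m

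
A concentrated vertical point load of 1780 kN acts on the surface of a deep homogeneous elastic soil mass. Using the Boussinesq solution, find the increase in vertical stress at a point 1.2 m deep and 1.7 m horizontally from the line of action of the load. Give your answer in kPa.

Δσ_z ≈ 37.6 kPa

Boussinesq vertical stress below a point load on an elastic half-space:
Δσ_z = 3P/(2πz²) · [1 + (r/z)²]^(−5/2)
r/z = 1.7/1.2 = 1.4167; [1+(r/z)²]^(−5/2) = 0.06378.
Δσ_z = 3×1780/(2π×1.2²) × 0.06378 = 590.2 × 0.06378 = 37.64 kPa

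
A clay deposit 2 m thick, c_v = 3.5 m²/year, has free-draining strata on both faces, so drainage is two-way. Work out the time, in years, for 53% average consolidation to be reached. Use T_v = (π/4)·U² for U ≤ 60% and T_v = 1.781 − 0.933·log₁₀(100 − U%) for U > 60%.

t ≈ 0.063 years

Drainage path length: H_d = H/2 = 1 m (double drainage).
U ≤ 60%: T_v = (π/4)·U² = (π/4)×0.53² = 0.22062.
t = T_v·H_d²/c_v = 0.22062×1²/3.5 = 0.06303 years.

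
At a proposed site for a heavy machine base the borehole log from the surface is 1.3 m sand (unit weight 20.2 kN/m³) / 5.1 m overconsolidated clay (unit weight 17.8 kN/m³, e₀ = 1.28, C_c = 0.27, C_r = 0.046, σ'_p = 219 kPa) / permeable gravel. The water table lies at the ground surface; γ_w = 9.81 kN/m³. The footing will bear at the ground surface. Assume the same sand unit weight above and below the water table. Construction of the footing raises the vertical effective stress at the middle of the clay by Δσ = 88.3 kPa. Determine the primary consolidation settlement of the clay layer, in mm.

Mid-depth of clay below the ground surface: z = 1.3 + 5.1/2 = 3.85 m.
Total vertical stress at mid-clay: σ_v = 20.2×1.3 + 17.8×2.55 = 71.65 kPa.
Pore pressure: u = 9.81×(3.85 − 0) = 37.769 kPa.
Initial effective stress: σ'_0 = σ_v − u = 71.65 − 37.769 = 33.881 kPa.
Final effective stress: σ'_f = 33.881 + 88.3 = 122.18 kPa.
σ'_f = 122.18 ≤ σ'_p = 219 kPa, so the clay remains overconsolidated and only the recompression index applies:
S_c = C_r·H/(1+e₀)·log₁₀(σ'_f/σ'_0) = 0.046×5.1/2.28×log₁₀(122.18/33.881)
    = 0.10289 × 0.55704 = 0.05732 m

S_c ≈ 57.3 mm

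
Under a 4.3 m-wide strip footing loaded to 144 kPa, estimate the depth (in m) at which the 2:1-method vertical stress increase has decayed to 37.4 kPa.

z ≈ 12.3 m

2:1 spreading — at depth z the loaded area has grown by z in each plan dimension:
qB/(B+z) = Δσ_z ⇒ z = qB/Δσ_z − B = 144×4.3/37.4 − 4.3 = 12.26 m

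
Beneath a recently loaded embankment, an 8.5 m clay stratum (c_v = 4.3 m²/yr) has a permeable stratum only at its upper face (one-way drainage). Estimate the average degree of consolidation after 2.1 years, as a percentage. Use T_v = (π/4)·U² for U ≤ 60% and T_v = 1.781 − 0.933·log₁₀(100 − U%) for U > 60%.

U ≈ 39.9 %

Drainage path length: H_d = H = 8.5 m (single drainage).
T_v = c_v·t/H_d² = 4.3×2.1/8.5² = 0.12498.
T_v = 0.12498 corresponds to the U ≤ 60% branch:
U = √(4T_v/π) = 0.3989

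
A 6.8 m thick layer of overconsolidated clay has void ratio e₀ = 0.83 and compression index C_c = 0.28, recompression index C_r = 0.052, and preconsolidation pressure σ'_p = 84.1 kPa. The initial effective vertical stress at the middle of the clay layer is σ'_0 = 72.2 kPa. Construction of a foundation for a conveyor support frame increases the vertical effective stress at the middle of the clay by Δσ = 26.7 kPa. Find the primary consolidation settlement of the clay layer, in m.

S_c ≈ 0.086 m

Final effective stress: σ'_f = 72.2 + 26.7 = 98.9 kPa.
σ'_f = 98.9 > σ'_p = 84.1 kPa, so the stress path crosses the preconsolidation pressure — recompression up to σ'_p, then virgin compression beyond:
S_c = H/(1+e₀)·[C_r·log₁₀(σ'_p/σ'_0) + C_c·log₁₀(σ'_f/σ'_p)]
    = 6.8/1.83 × [0.052×log₁₀(84.1/72.2) + 0.28×log₁₀(98.9/84.1)]
    = 3.7158 × [0.0034455 + 0.019712] = 0.08605 m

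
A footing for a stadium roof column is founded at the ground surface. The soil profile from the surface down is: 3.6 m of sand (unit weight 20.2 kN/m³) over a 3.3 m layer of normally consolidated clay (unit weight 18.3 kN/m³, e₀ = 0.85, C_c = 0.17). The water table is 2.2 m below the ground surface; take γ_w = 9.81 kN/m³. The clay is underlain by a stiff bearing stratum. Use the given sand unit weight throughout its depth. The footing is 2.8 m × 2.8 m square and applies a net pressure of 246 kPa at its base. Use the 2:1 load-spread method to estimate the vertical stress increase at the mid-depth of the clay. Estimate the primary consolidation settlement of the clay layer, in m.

Mid-depth of clay below the ground surface: z = 3.6 + 3.3/2 = 5.25 m.
Total vertical stress at mid-clay: σ_v = 20.2×3.6 + 18.3×1.65 = 102.91 kPa.
Pore pressure: u = 9.81×(5.25 − 2.2) = 29.921 kPa.
Initial effective stress: σ'_0 = σ_v − u = 102.91 − 29.921 = 72.989 kPa.
Stress increase at mid-clay by the 2:1 spreading method:
Δσ = qBL/((B+z)(L+z)) = 246×2.8×2.8/((2.8+5.25)(2.8+5.25)) = 29.762 kPa
Final effective stress: σ'_f = σ'_0 + Δσ = 72.989 + 29.762 = 102.75 kPa.
Normally consolidated clay, so the full stress increment lies on the virgin compression line:
S_c = C_c·H/(1+e₀)·log₁₀(σ'_f/σ'_0) = 0.17×3.3/(1+0.85)×log₁₀(102.75/72.989)
    = 0.30324 × 0.14852 = 0.04504 m

S_c ≈ 0.045 m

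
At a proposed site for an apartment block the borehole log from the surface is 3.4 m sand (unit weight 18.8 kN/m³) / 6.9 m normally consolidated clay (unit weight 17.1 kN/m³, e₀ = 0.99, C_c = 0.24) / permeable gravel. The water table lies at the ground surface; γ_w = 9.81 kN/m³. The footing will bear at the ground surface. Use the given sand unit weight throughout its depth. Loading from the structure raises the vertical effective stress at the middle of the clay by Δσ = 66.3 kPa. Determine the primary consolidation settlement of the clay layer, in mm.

S_c ≈ 283 mm

Mid-depth of clay below the ground surface: z = 3.4 + 6.9/2 = 6.85 m.
Total vertical stress at mid-clay: σ_v = 18.8×3.4 + 17.1×3.45 = 122.92 kPa.
Pore pressure: u = 9.81×(6.85 − 0) = 67.198 kPa.
Initial effective stress: σ'_0 = σ_v − u = 122.92 − 67.198 = 55.722 kPa.
Final effective stress: σ'_f = σ'_0 + Δσ = 55.722 + 66.3 = 122.02 kPa.
Normally consolidated clay, so the full stress increment lies on the virgin compression line:
S_c = C_c·H/(1+e₀)·log₁₀(σ'_f/σ'_0) = 0.24×6.9/(1+0.99)×log₁₀(122.02/55.722)
    = 0.83216 × 0.3404 = 0.2833 m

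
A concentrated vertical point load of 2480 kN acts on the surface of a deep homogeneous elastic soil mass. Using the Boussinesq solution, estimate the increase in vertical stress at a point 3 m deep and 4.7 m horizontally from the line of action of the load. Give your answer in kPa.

Boussinesq vertical stress below a point load on an elastic half-space:
Δσ_z = 3P/(2πz²) · [1 + (r/z)²]^(−5/2)
r/z = 4.7/3 = 1.5667; [1+(r/z)²]^(−5/2) = 0.045087.
Δσ_z = 3×2480/(2π×3²) × 0.045087 = 131.57 × 0.045087 = 5.932 kPa

Δσ_z ≈ 5.93 kPa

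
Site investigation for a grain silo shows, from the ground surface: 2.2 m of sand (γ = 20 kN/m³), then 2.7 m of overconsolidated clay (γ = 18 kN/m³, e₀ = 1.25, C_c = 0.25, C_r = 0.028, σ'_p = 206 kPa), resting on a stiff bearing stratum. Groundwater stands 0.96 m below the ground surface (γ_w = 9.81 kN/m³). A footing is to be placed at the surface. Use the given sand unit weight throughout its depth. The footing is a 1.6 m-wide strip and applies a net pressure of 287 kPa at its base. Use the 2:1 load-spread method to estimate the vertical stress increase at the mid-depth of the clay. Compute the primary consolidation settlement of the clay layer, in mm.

S_c ≈ 16.4 mm

Mid-depth of clay below the ground surface: z = 2.2 + 2.7/2 = 3.55 m.
Total vertical stress at mid-clay: σ_v = 20×2.2 + 18×1.35 = 68.3 kPa.
Pore pressure: u = 9.81×(3.55 − 0.96) = 25.408 kPa.
Initial effective stress: σ'_0 = σ_v − u = 68.3 − 25.408 = 42.892 kPa.
Stress increase at mid-clay by the 2:1 spreading method:
Δσ = qB/(B+z) = 287×1.6/(1.6+3.55) = 89.165 kPa
Final effective stress: σ'_f = 42.892 + 89.165 = 132.06 kPa.
σ'_f = 132.06 ≤ σ'_p = 206 kPa, so the clay remains overconsolidated and only the recompression index applies:
S_c = C_r·H/(1+e₀)·log₁₀(σ'_f/σ'_0) = 0.028×2.7/2.25×log₁₀(132.06/42.892)
    = 0.0336 × 0.48839 = 0.01641 m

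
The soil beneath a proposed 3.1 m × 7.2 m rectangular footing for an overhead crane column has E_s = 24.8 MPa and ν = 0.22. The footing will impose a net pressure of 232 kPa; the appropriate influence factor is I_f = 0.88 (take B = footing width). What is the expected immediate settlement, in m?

Immediate (elastic) settlement: S_e = q·B·(1−ν²)/E_s · I_f.
E_s = 24.8 MPa = 24800 kPa.
S_e = 232 × 3.1 × (1 − 0.22²) / 24800 × 0.88
    = 232 × 3.1 × 0.9516 / 24800 × 0.88
    = 0.02428 m

S_e ≈ 0.0243 m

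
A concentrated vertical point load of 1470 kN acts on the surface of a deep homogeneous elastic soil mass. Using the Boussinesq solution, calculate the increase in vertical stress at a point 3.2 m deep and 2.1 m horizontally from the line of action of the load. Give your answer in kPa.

Δσ_z ≈ 28 kPa

Boussinesq vertical stress below a point load on an elastic half-space:
Δσ_z = 3P/(2πz²) · [1 + (r/z)²]^(−5/2)
r/z = 2.1/3.2 = 0.65625; [1+(r/z)²]^(−5/2) = 0.40847.
Δσ_z = 3×1470/(2π×3.2²) × 0.40847 = 68.542 × 0.40847 = 28 kPa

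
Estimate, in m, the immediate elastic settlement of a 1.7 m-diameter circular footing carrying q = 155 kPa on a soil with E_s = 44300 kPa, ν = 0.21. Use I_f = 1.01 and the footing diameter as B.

S_e ≈ 0.00574 m

Immediate (elastic) settlement: S_e = q·B·(1−ν²)/E_s · I_f.
S_e = 155 × 1.7 × (1 − 0.21²) / 44300 × 1.01
    = 155 × 1.7 × 0.9559 / 44300 × 1.01
    = 0.005743 m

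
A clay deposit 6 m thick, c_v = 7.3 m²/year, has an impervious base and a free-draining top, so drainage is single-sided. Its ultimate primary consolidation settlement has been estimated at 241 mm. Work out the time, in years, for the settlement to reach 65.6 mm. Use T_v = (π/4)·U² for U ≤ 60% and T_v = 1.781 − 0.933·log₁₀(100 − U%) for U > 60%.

Drainage path length: H_d = H = 6 m (single drainage).
U = S(t)/S_ult = 65.6/241 = 0.2722.
U ≤ 60%: T_v = (π/4)·U² = (π/4)×0.2722² = 0.058192.
t = T_v·H_d²/c_v = 0.058192×6²/7.3 = 0.287 years.

t ≈ 0.287 years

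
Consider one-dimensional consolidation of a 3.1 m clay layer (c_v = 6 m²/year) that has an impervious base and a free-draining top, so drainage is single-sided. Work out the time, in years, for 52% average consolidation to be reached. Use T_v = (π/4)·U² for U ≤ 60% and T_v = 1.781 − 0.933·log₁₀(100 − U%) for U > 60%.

Drainage path length: H_d = H = 3.1 m (single drainage).
U ≤ 60%: T_v = (π/4)·U² = (π/4)×0.52² = 0.21237.
t = T_v·H_d²/c_v = 0.21237×3.1²/6 = 0.3401 years.

t ≈ 0.34 years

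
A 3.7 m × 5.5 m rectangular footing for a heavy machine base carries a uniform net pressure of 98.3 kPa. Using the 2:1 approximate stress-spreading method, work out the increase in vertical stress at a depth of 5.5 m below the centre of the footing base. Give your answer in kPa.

By the 2:1 method the load spreads at 1 horizontal : 2 vertical, so at depth z the loaded area has grown by z in each plan dimension:
Δσ = qBL/((B+z)(L+z)) = 98.3×3.7×5.5/((3.7+5.5)(5.5+5.5)) = 19.767 kPa

Δσ_z ≈ 19.8 kPa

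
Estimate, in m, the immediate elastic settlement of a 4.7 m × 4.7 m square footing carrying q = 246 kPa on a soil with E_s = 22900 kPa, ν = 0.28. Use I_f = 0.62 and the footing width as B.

S_e ≈ 0.0288 m

Immediate (elastic) settlement: S_e = q·B·(1−ν²)/E_s · I_f.
S_e = 246 × 4.7 × (1 − 0.28²) / 22900 × 0.62
    = 246 × 4.7 × 0.9216 / 22900 × 0.62
    = 0.02885 m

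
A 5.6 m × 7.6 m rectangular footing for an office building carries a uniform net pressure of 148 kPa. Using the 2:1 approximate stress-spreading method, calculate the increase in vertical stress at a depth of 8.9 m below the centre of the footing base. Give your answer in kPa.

Δσ_z ≈ 26.3 kPa

By the 2:1 method the load spreads at 1 horizontal : 2 vertical, so at depth z the loaded area has grown by z in each plan dimension:
Δσ = qBL/((B+z)(L+z)) = 148×5.6×7.6/((5.6+8.9)(7.6+8.9)) = 26.328 kPa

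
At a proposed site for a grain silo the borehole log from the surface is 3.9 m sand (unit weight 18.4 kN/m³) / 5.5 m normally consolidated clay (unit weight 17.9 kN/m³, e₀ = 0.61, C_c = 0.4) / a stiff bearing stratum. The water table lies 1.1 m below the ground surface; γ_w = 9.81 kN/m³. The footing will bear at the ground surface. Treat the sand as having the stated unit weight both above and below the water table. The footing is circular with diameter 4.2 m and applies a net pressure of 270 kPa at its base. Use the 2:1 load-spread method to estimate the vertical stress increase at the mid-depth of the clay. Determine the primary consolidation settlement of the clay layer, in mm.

Mid-depth of clay below the ground surface: z = 3.9 + 5.5/2 = 6.65 m.
Total vertical stress at mid-clay: σ_v = 18.4×3.9 + 17.9×2.75 = 120.98 kPa.
Pore pressure: u = 9.81×(6.65 − 1.1) = 54.446 kPa.
Initial effective stress: σ'_0 = σ_v − u = 120.98 − 54.446 = 66.534 kPa.
Stress increase at mid-clay by the 2:1 spreading method:
Δσ ≈ qD²/(D+z)² = 270×4.2²/(4.2+6.65)² = 40.458 kPa
Final effective stress: σ'_f = σ'_0 + Δσ = 66.534 + 40.458 = 106.99 kPa.
Normally consolidated clay, so the full stress increment lies on the virgin compression line:
S_c = C_c·H/(1+e₀)·log₁₀(σ'_f/σ'_0) = 0.4×5.5/(1+0.61)×log₁₀(106.99/66.534)
    = 1.3665 × 0.2063 = 0.2819 m

S_c ≈ 282 mm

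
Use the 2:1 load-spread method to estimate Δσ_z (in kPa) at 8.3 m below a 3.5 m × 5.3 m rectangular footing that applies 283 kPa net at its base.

Δσ_z ≈ 32.7 kPa

By the 2:1 method the load spreads at 1 horizontal : 2 vertical, so at depth z the loaded area has grown by z in each plan dimension:
Δσ = qBL/((B+z)(L+z)) = 283×3.5×5.3/((3.5+8.3)(5.3+8.3)) = 32.712 kPa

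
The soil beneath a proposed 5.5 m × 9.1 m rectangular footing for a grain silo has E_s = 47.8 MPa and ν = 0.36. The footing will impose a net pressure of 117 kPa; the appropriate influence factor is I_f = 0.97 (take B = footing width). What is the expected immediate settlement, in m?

S_e ≈ 0.0114 m

Immediate (elastic) settlement: S_e = q·B·(1−ν²)/E_s · I_f.
E_s = 47.8 MPa = 47800 kPa.
S_e = 117 × 5.5 × (1 − 0.36²) / 47800 × 0.97
    = 117 × 5.5 × 0.8704 / 47800 × 0.97
    = 0.01137 m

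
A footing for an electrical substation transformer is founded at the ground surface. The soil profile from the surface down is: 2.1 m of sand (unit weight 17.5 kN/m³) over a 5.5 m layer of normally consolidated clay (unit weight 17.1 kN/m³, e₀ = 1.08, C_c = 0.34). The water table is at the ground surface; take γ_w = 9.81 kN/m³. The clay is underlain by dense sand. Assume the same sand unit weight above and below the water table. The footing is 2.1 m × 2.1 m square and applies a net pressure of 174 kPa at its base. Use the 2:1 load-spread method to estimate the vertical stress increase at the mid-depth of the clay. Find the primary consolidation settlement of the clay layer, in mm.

Mid-depth of clay below the ground surface: z = 2.1 + 5.5/2 = 4.85 m.
Total vertical stress at mid-clay: σ_v = 17.5×2.1 + 17.1×2.75 = 83.775 kPa.
Pore pressure: u = 9.81×(4.85 − 0) = 47.578 kPa.
Initial effective stress: σ'_0 = σ_v − u = 83.775 − 47.578 = 36.197 kPa.
Stress increase at mid-clay by the 2:1 spreading method:
Δσ = qBL/((B+z)(L+z)) = 174×2.1×2.1/((2.1+4.85)(2.1+4.85)) = 15.886 kPa
Final effective stress: σ'_f = σ'_0 + Δσ = 36.197 + 15.886 = 52.083 kPa.
Normally consolidated clay, so the full stress increment lies on the virgin compression line:
S_c = C_c·H/(1+e₀)·log₁₀(σ'_f/σ'_0) = 0.34×5.5/(1+1.08)×log₁₀(52.083/36.197)
    = 0.89904 × 0.15802 = 0.1421 m

S_c ≈ 142 mm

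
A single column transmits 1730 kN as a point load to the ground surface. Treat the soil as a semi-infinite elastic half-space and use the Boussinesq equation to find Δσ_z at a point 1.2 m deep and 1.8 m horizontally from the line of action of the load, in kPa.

Δσ_z ≈ 30.1 kPa

Boussinesq vertical stress below a point load on an elastic half-space:
Δσ_z = 3P/(2πz²) · [1 + (r/z)²]^(−5/2)
r/z = 1.8/1.2 = 1.5; [1+(r/z)²]^(−5/2) = 0.052516.
Δσ_z = 3×1730/(2π×1.2²) × 0.052516 = 573.62 × 0.052516 = 30.12 kPa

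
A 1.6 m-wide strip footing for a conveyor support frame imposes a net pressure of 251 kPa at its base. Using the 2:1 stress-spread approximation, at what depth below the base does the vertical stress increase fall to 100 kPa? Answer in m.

2:1 spreading — at depth z the loaded area has grown by z in each plan dimension:
qB/(B+z) = Δσ_z ⇒ z = qB/Δσ_z − B = 251×1.6/100 − 1.6 = 2.416 m

z ≈ 2.42 m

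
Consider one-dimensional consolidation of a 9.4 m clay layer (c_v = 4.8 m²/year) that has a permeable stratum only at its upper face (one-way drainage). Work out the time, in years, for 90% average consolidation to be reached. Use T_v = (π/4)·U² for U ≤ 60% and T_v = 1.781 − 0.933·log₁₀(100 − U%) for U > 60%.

Drainage path length: H_d = H = 9.4 m (single drainage).
U > 60%: T_v = 1.781 − 0.933·log₁₀(100 − 90) = 0.848.
t = T_v·H_d²/c_v = 0.848×9.4²/4.8 = 15.61 years.

t ≈ 15.6 years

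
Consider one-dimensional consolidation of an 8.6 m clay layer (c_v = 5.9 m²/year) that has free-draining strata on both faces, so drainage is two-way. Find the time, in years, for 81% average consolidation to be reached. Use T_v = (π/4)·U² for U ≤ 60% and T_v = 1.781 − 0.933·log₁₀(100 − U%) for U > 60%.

t ≈ 1.84 years

Drainage path length: H_d = H/2 = 4.3 m (double drainage).
U > 60%: T_v = 1.781 − 0.933·log₁₀(100 − 81) = 0.58792.
t = T_v·H_d²/c_v = 0.58792×4.3²/5.9 = 1.842 years.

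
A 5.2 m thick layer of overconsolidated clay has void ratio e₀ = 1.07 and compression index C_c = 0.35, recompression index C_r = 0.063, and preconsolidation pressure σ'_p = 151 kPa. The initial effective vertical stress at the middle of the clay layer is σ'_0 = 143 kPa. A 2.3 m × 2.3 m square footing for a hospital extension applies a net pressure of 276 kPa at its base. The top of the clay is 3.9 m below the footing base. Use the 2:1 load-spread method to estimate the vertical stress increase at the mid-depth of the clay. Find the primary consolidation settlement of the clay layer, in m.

S_c ≈ 0.0302 m

Mid-depth of clay below the footing base: z = 3.9 + 5.2/2 = 6.5 m.
Stress increase at mid-clay by the 2:1 spreading method:
Δσ = qBL/((B+z)(L+z)) = 276×2.3×2.3/((2.3+6.5)(2.3+6.5)) = 18.854 kPa
Final effective stress: σ'_f = 143 + 18.854 = 161.85 kPa.
σ'_f = 161.85 > σ'_p = 151 kPa, so the stress path crosses the preconsolidation pressure — recompression up to σ'_p, then virgin compression beyond:
S_c = H/(1+e₀)·[C_r·log₁₀(σ'_p/σ'_0) + C_c·log₁₀(σ'_f/σ'_p)]
    = 5.2/2.07 × [0.063×log₁₀(151/143) + 0.35×log₁₀(161.85/151)]
    = 2.5121 × [0.0014894 + 0.010548] = 0.03024 m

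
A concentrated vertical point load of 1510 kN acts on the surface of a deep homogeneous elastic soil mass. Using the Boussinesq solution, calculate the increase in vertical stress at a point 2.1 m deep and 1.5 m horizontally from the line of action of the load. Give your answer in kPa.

Boussinesq vertical stress below a point load on an elastic half-space:
Δσ_z = 3P/(2πz²) · [1 + (r/z)²]^(−5/2)
r/z = 1.5/2.1 = 0.71429; [1+(r/z)²]^(−5/2) = 0.35679.
Δσ_z = 3×1510/(2π×2.1²) × 0.35679 = 163.49 × 0.35679 = 58.33 kPa

Δσ_z ≈ 58.3 kPa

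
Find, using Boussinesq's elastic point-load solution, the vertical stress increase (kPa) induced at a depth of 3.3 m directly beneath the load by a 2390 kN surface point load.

Boussinesq vertical stress below a point load on an elastic half-space:
Δσ_z = 3P/(2πz²) · [1 + (r/z)²]^(−5/2)
r/z = 0/3.3 = 0; [1+(r/z)²]^(−5/2) = 1.
Δσ_z = 3×2390/(2π×3.3²) × 1 = 104.79 × 1 = 104.8 kPa

Δσ_z ≈ 105 kPa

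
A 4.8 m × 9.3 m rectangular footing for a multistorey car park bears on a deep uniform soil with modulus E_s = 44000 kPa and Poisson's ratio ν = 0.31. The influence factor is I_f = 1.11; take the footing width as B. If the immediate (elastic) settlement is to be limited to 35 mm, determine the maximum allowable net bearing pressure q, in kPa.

S_e = q·B·(1−ν²)/E_s · I_f  ⇒  q = S_e·E_s / (B·(1−ν²)·I_f).
q = 0.035 × 44000 / (4.8 × 0.9039 × 1.11) = 319.8 kPa

q ≈ 320 kPa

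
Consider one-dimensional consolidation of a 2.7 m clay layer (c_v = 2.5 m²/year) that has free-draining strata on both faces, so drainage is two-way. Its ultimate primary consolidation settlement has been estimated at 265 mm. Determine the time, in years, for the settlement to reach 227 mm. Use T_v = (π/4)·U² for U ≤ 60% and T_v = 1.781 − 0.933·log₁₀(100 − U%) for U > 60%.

t ≈ 0.512 years

Drainage path length: H_d = H/2 = 1.35 m (double drainage).
U = S(t)/S_ult = 227/265 = 0.8566.
U > 60%: T_v = 1.781 − 0.933·log₁₀(100 − 85.66) = 0.70195.
t = T_v·H_d²/c_v = 0.70195×1.35²/2.5 = 0.5117 years.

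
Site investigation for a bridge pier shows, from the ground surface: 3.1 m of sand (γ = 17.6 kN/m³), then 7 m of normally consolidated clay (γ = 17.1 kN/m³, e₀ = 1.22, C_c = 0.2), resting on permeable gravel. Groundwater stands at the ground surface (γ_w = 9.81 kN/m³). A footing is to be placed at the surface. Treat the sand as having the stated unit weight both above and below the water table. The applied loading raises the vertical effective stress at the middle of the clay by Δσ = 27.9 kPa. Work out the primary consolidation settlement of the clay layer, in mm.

Mid-depth of clay below the ground surface: z = 3.1 + 7/2 = 6.6 m.
Total vertical stress at mid-clay: σ_v = 17.6×3.1 + 17.1×3.5 = 114.41 kPa.
Pore pressure: u = 9.81×(6.6 − 0) = 64.746 kPa.
Initial effective stress: σ'_0 = σ_v − u = 114.41 − 64.746 = 49.664 kPa.
Final effective stress: σ'_f = σ'_0 + Δσ = 49.664 + 27.9 = 77.564 kPa.
Normally consolidated clay, so the full stress increment lies on the virgin compression line:
S_c = C_c·H/(1+e₀)·log₁₀(σ'_f/σ'_0) = 0.2×7/(1+1.22)×log₁₀(77.564/49.664)
    = 0.63063 × 0.19362 = 0.1221 m

S_c ≈ 122 mm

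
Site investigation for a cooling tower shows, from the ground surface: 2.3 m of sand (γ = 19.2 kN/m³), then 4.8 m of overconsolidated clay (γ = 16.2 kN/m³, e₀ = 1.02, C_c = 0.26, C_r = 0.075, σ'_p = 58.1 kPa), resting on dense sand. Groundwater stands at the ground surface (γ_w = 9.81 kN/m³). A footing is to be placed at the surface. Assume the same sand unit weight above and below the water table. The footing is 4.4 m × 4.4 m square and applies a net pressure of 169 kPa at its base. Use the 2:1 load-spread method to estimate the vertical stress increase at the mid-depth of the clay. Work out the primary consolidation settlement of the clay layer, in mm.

S_c ≈ 109 mm

Mid-depth of clay below the ground surface: z = 2.3 + 4.8/2 = 4.7 m.
Total vertical stress at mid-clay: σ_v = 19.2×2.3 + 16.2×2.4 = 83.04 kPa.
Pore pressure: u = 9.81×(4.7 − 0) = 46.107 kPa.
Initial effective stress: σ'_0 = σ_v − u = 83.04 − 46.107 = 36.933 kPa.
Stress increase at mid-clay by the 2:1 spreading method:
Δσ = qBL/((B+z)(L+z)) = 169×4.4×4.4/((4.4+4.7)(4.4+4.7)) = 39.51 kPa
Final effective stress: σ'_f = 36.933 + 39.51 = 76.443 kPa.
σ'_f = 76.443 > σ'_p = 58.1 kPa, so the stress path crosses the preconsolidation pressure — recompression up to σ'_p, then virgin compression beyond:
S_c = H/(1+e₀)·[C_r·log₁₀(σ'_p/σ'_0) + C_c·log₁₀(σ'_f/σ'_p)]
    = 4.8/2.02 × [0.075×log₁₀(58.1/36.933) + 0.26×log₁₀(76.443/58.1)]
    = 2.3762 × [0.014757 + 0.030982] = 0.1087 m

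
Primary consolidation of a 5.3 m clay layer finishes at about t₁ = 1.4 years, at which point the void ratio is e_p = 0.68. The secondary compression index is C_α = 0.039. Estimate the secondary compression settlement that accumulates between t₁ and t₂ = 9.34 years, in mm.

S_s ≈ 101 mm

Secondary compression: S_s = C_α·H/(1+e_p)·log₁₀(t₂/t₁)
S_s = 0.039×5.3/(1+0.68)×log₁₀(9.34/1.4)
    = 0.123 × 0.8242 = 0.1014 m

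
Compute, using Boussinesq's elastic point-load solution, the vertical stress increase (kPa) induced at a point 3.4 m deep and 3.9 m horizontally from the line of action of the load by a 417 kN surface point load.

Boussinesq vertical stress below a point load on an elastic half-space:
Δσ_z = 3P/(2πz²) · [1 + (r/z)²]^(−5/2)
r/z = 3.9/3.4 = 1.1471; [1+(r/z)²]^(−5/2) = 0.12254.
Δσ_z = 3×417/(2π×3.4²) × 0.12254 = 17.223 × 0.12254 = 2.111 kPa

Δσ_z ≈ 2.11 kPa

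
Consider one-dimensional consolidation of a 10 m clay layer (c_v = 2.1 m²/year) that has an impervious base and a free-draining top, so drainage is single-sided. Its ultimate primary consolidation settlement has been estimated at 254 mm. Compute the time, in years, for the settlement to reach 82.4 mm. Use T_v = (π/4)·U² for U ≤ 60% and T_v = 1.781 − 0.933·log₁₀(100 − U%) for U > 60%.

t ≈ 3.94 years

Drainage path length: H_d = H = 10 m (single drainage).
U = S(t)/S_ult = 82.4/254 = 0.3244.
U ≤ 60%: T_v = (π/4)·U² = (π/4)×0.32441² = 0.082656.
t = T_v·H_d²/c_v = 0.082656×10²/2.1 = 3.936 years.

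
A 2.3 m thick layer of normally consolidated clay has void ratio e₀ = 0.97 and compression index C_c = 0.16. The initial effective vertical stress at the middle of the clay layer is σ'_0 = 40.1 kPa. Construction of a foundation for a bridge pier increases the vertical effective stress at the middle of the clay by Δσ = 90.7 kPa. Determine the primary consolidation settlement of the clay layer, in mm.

Final effective stress: σ'_f = σ'_0 + Δσ = 40.1 + 90.7 = 130.8 kPa.
Normally consolidated clay, so the full stress increment lies on the virgin compression line:
S_c = C_c·H/(1+e₀)·log₁₀(σ'_f/σ'_0) = 0.16×2.3/(1+0.97)×log₁₀(130.8/40.1)
    = 0.1868 × 0.51346 = 0.09591 m

S_c ≈ 95.9 mm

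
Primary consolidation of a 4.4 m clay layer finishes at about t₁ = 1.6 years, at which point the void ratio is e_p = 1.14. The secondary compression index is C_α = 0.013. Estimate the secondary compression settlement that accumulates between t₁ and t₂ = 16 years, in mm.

Secondary compression: S_s = C_α·H/(1+e_p)·log₁₀(t₂/t₁)
S_s = 0.013×4.4/(1+1.14)×log₁₀(16/1.6)
    = 0.02673 × 1 = 0.02673 m

S_s ≈ 26.7 mm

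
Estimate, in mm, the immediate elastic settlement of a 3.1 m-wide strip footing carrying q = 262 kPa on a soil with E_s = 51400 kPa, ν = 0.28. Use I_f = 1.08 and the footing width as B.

Immediate (elastic) settlement: S_e = q·B·(1−ν²)/E_s · I_f.
S_e = 262 × 3.1 × (1 − 0.28²) / 51400 × 1.08
    = 262 × 3.1 × 0.9216 / 51400 × 1.08
    = 0.01573 m = 15.73 mm

S_e ≈ 15.7 mm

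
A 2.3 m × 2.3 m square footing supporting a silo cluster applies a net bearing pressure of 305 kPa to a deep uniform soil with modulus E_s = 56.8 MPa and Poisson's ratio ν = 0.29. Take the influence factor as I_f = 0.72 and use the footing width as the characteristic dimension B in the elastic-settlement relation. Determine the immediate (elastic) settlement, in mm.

S_e ≈ 8.14 mm

Immediate (elastic) settlement: S_e = q·B·(1−ν²)/E_s · I_f.
E_s = 56.8 MPa = 56800 kPa.
S_e = 305 × 2.3 × (1 − 0.29²) / 56800 × 0.72
    = 305 × 2.3 × 0.9159 / 56800 × 0.72
    = 0.008144 m = 8.144 mm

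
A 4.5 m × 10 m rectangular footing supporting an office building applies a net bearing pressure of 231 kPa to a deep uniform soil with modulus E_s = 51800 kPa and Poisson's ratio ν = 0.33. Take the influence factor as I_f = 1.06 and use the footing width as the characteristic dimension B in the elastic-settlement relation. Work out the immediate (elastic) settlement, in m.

Immediate (elastic) settlement: S_e = q·B·(1−ν²)/E_s · I_f.
S_e = 231 × 4.5 × (1 − 0.33²) / 51800 × 1.06
    = 231 × 4.5 × 0.8911 / 51800 × 1.06
    = 0.01896 m

S_e ≈ 0.019 m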